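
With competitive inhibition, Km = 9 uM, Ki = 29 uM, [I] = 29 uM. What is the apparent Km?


Km_app = Km * (1 + [I]/Ki)
Km_app = 9 * (1 + 29/29)
Km_app = 18.0 uM

18.0 uM


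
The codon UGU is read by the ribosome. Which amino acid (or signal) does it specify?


Standard genetic code lookup.
Codon UGU -> Cys

Cys


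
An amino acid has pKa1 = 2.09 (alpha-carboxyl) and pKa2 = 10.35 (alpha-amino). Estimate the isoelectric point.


pI = (pKa1 + pKa2) / 2
pI = (2.09 + 10.35) / 2
pI = 6.22

6.22


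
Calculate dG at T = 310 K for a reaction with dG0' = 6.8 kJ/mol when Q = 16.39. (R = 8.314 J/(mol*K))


dG = dG0' + RT * ln(Q) / 1000
dG = 6.8 + 8.314 * 310 * ln(16.39) / 1000
dG = 14.008 kJ/mol

14.008 kJ/mol


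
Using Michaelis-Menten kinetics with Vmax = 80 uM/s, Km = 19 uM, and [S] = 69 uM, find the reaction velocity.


v = Vmax * [S] / (Km + [S])
v = 80 * 69 / (19 + 69)
v = 62.7273 uM/s

62.7273 uM/s


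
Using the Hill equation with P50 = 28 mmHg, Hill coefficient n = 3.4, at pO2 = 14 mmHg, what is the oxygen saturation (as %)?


Y = pO2^n / (P50^n + pO2^n)
Y = 14^3.4 / (28^3.4 + 14^3.4)
Y = 8.65%

8.65%


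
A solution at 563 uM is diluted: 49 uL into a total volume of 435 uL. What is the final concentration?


C2 = C1 * V1 / V2
C2 = 563 * 49 / 435
C2 = 63.4184 uM

63.4184 uM


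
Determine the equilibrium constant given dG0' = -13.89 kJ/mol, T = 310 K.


Keq = exp(-dG0 * 1000 / (R * T))
Keq = exp(-(-13.89) * 1000 / (8.314 * 310))
Keq = 219.045

219.045


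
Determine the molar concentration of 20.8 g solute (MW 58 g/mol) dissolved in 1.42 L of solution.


C = (mass / MW) / volume
C = (20.8 / 58) / 1.42
C = 0.2525 M

0.2525 M


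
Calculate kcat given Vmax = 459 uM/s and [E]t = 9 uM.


kcat = Vmax / [E]t
kcat = 459 / 9
kcat = 51.0 s^-1

51.0 s^-1


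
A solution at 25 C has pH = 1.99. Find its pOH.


pOH = 14 - pH
pOH = 14 - 1.99
pOH = 12.01

12.01


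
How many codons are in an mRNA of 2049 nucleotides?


codons = nucleotides / 3
codons = 2049 / 3 = 683

683


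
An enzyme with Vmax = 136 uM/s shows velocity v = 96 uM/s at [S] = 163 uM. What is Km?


Km = [S] * (Vmax - v) / v
Km = 163 * (136 - 96) / 96
Km = 67.9167 uM

67.9167 uM


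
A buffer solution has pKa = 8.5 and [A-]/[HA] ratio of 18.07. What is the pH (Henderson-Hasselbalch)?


pH = pKa + log10([A-]/[HA])
pH = 8.5 + log10(18.07)
pH = 9.757

9.757


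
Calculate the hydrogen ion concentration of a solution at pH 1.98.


[H+] = 10^(-pH)
[H+] = 10^(-1.98)
[H+] = 0.0105 M

0.0105 M


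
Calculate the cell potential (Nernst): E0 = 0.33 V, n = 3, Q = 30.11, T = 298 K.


E = E0 - (RT/nF) * ln(Q)
E = 0.33 - (8.314 * 298 / (3 * 96485)) * ln(30.11)
E = 0.3009 V

0.3009 V


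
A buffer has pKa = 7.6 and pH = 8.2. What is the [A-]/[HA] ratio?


[A-]/[HA] = 10^(pH - pKa)
= 10^(8.2 - 7.6)
= 3.9811

3.9811


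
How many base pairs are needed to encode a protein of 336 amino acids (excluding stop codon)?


Each amino acid = 1 codon = 3 bp
bp = 336 * 3 = 1008 bp

1008 bp


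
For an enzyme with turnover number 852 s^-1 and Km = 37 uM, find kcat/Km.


Catalytic efficiency = kcat / Km
= 852 / 37
= 23.027 uM^-1*s^-1

23.027 uM^-1*s^-1


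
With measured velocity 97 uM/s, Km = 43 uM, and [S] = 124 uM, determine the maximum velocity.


Vmax = v * (Km + [S]) / [S]
Vmax = 97 * (43 + 124) / 124
Vmax = 130.6371 uM/s

130.6371 uM/s


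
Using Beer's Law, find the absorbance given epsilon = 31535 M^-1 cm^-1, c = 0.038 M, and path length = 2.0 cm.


A = epsilon * c * l
A = 31535 * 0.038 * 2.0
A = 2396.66

2396.66


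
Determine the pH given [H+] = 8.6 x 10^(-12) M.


pH = -log10([H+])
pH = -log10(8.6 x 10^(-12))
pH = 11.0655

11.0655


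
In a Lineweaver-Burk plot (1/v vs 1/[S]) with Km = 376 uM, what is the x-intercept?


x-intercept = -1/Km
= -1/376
= -0.0027 1/uM

-0.0027 1/uM


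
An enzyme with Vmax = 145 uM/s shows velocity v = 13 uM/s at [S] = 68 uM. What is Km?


Km = [S] * (Vmax - v) / v
Km = 68 * (145 - 13) / 13
Km = 690.4615 uM

690.4615 uM


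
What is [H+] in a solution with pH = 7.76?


[H+] = 10^(-pH)
[H+] = 10^(-7.76)
[H+] = 1.738e-08 M

1.738e-08 M


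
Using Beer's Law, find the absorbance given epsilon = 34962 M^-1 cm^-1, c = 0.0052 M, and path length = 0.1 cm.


A = epsilon * c * l
A = 34962 * 0.0052 * 0.1
A = 18.1802

18.1802


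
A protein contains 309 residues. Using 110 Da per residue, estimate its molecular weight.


MW = n_residues * 110 Da
MW = 309 * 110
MW = 33990 Da

33990 Da


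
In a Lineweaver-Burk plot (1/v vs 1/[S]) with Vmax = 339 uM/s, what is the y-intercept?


y-intercept = 1/Vmax
= 1/339
= 0.0029 s/uM

0.0029 s/uM


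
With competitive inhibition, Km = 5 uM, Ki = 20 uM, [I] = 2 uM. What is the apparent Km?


Km_app = Km * (1 + [I]/Ki)
Km_app = 5 * (1 + 2/20)
Km_app = 5.5 uM

5.5 uM


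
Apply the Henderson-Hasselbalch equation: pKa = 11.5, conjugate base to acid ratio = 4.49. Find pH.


pH = pKa + log10([A-]/[HA])
pH = 11.5 + log10(4.49)
pH = 12.1522

12.1522


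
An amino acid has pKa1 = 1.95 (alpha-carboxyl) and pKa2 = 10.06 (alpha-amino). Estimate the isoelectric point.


pI = (pKa1 + pKa2) / 2
pI = (1.95 + 10.06) / 2
pI = 6.005

6.005


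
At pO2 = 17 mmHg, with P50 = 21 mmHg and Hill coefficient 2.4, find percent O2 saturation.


Y = pO2^n / (P50^n + pO2^n)
Y = 17^2.4 / (21^2.4 + 17^2.4)
Y = 37.59%

37.59%


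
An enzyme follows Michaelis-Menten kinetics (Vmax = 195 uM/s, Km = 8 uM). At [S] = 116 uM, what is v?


v = Vmax * [S] / (Km + [S])
v = 195 * 116 / (8 + 116)
v = 182.4194 uM/s

182.4194 uM/s


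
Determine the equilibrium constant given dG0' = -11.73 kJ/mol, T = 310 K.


Keq = exp(-dG0 * 1000 / (R * T))
Keq = exp(-(-11.73) * 1000 / (8.314 * 310))
Keq = 94.7464

94.7464


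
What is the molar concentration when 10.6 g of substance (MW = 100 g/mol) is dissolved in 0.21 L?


C = (mass / MW) / volume
C = (10.6 / 100) / 0.21
C = 0.5048 M

0.5048 M


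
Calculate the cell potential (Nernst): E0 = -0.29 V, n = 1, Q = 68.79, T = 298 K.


E = E0 - (RT/nF) * ln(Q)
E = -0.29 - (8.314 * 298 / (1 * 96485)) * ln(68.79)
E = -0.3986 V

-0.3986 V


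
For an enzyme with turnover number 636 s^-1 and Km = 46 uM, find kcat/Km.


Catalytic efficiency = kcat / Km
= 636 / 46
= 13.8261 uM^-1*s^-1

13.8261 uM^-1*s^-1


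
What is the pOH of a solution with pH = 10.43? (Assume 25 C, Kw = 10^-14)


pOH = 14 - pH
pOH = 14 - 10.43
pOH = 3.57

3.57


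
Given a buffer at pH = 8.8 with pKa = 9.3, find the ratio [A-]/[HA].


[A-]/[HA] = 10^(pH - pKa)
= 10^(8.8 - 9.3)
= 0.3162

0.3162


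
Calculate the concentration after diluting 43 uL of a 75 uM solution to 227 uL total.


C2 = C1 * V1 / V2
C2 = 75 * 43 / 227
C2 = 14.207 uM

14.207 uM


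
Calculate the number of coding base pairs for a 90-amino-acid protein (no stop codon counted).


Each amino acid = 1 codon = 3 bp
bp = 90 * 3 = 270 bp

270 bp


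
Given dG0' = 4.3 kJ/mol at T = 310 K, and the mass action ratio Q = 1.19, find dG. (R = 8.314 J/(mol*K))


dG = dG0' + RT * ln(Q) / 1000
dG = 4.3 + 8.314 * 310 * ln(1.19) / 1000
dG = 4.7483 kJ/mol

4.7483 kJ/mol


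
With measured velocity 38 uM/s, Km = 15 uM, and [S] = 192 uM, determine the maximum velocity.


Vmax = v * (Km + [S]) / [S]
Vmax = 38 * (15 + 192) / 192
Vmax = 40.9688 uM/s

40.9688 uM/s


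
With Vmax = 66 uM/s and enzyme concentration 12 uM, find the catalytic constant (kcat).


kcat = Vmax / [E]t
kcat = 66 / 12
kcat = 5.5 s^-1

5.5 s^-1


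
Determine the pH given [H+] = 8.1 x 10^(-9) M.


pH = -log10([H+])
pH = -log10(8.1 x 10^(-9))
pH = 8.0915

8.0915


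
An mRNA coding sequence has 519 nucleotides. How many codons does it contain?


codons = nucleotides / 3
codons = 519 / 3 = 173

173


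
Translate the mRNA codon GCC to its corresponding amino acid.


Standard genetic code lookup.
Codon GCC -> Ala

Ala


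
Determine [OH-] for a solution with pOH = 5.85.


[OH-] = 10^(-pOH)
[OH-] = 10^(-5.85)
[OH-] = 1.413e-06 M

1.413e-06 M


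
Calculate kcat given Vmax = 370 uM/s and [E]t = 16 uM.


kcat = Vmax / [E]t
kcat = 370 / 16
kcat = 23.125 s^-1

23.125 s^-1


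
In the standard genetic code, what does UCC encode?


Standard genetic code lookup.
Codon UCC -> Ser

Ser


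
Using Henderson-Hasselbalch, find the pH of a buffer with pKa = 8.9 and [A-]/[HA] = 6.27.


pH = pKa + log10([A-]/[HA])
pH = 8.9 + log10(6.27)
pH = 9.6973

9.6973


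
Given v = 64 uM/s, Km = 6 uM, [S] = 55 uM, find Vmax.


Vmax = v * (Km + [S]) / [S]
Vmax = 64 * (6 + 55) / 55
Vmax = 70.9818 uM/s

70.9818 uM/s


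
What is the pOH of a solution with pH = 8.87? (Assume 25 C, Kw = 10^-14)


pOH = 14 - pH
pOH = 14 - 8.87
pOH = 5.13

5.13


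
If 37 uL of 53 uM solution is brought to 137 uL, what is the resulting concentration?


C2 = C1 * V1 / V2
C2 = 53 * 37 / 137
C2 = 14.3139 uM

14.3139 uM


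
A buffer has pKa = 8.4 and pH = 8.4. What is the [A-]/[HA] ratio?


[A-]/[HA] = 10^(pH - pKa)
= 10^(8.4 - 8.4)
= 1.0

1.0


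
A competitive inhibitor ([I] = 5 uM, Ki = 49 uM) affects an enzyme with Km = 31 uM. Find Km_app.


Km_app = Km * (1 + [I]/Ki)
Km_app = 31 * (1 + 5/49)
Km_app = 34.1633 uM

34.1633 uM


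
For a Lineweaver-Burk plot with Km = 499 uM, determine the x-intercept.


x-intercept = -1/Km
= -1/499
= -0.002 1/uM

-0.002 1/uM


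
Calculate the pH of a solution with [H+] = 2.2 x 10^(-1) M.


pH = -log10([H+])
pH = -log10(2.2 x 10^(-1))
pH = 0.6576

0.6576


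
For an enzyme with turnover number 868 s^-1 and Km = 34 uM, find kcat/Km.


Catalytic efficiency = kcat / Km
= 868 / 34
= 25.5294 uM^-1*s^-1

25.5294 uM^-1*s^-1


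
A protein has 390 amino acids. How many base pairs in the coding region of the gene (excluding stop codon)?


Each amino acid = 1 codon = 3 bp
bp = 390 * 3 = 1170 bp

1170 bp


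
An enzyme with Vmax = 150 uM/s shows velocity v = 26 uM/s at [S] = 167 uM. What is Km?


Km = [S] * (Vmax - v) / v
Km = 167 * (150 - 26) / 26
Km = 796.4615 uM

796.4615 uM


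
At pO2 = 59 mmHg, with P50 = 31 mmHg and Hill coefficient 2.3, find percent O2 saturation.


Y = pO2^n / (P50^n + pO2^n)
Y = 59^2.3 / (31^2.3 + 59^2.3)
Y = 81.46%

81.46%


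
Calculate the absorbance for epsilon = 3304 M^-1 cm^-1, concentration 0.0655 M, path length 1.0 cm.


A = epsilon * c * l
A = 3304 * 0.0655 * 1.0
A = 216.412

216.412


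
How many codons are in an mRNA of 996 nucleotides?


codons = nucleotides / 3
codons = 996 / 3 = 332

332


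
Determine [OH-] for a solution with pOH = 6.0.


[OH-] = 10^(-pOH)
[OH-] = 10^(-6.0)
[OH-] = 1.000e-06 M

1.000e-06 M


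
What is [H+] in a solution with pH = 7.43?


[H+] = 10^(-pH)
[H+] = 10^(-7.43)
[H+] = 3.715e-08 M

3.715e-08 M


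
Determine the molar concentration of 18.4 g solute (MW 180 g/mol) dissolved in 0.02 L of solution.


C = (mass / MW) / volume
C = (18.4 / 180) / 0.02
C = 5.1111 M

5.1111 M


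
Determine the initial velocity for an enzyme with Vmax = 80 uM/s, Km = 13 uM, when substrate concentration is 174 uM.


v = Vmax * [S] / (Km + [S])
v = 80 * 174 / (13 + 174)
v = 74.4385 uM/s

74.4385 uM/s


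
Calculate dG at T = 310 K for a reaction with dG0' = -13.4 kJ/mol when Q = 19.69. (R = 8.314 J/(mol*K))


dG = dG0' + RT * ln(Q) / 1000
dG = -13.4 + 8.314 * 310 * ln(19.69) / 1000
dG = -5.7192 kJ/mol

-5.7192 kJ/mol


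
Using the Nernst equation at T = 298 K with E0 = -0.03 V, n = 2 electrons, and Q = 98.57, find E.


E = E0 - (RT/nF) * ln(Q)
E = -0.03 - (8.314 * 298 / (2 * 96485)) * ln(98.57)
E = -0.0889 V

-0.0889 V


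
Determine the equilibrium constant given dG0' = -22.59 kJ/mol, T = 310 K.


Keq = exp(-dG0 * 1000 / (R * T))
Keq = exp(-(-22.59) * 1000 / (8.314 * 310))
Keq = 6405.1048

6405.1048


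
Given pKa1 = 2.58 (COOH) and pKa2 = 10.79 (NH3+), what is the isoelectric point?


pI = (pKa1 + pKa2) / 2
pI = (2.58 + 10.79) / 2
pI = 6.685

6.685


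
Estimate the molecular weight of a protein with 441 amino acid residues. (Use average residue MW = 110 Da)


MW = n_residues * 110 Da
MW = 441 * 110
MW = 48510 Da

48510 Da


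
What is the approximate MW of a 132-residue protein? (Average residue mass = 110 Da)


MW = n_residues * 110 Da
MW = 132 * 110
MW = 14520 Da

14520 Da


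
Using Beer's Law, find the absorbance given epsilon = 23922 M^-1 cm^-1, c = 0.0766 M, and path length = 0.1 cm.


A = epsilon * c * l
A = 23922 * 0.0766 * 0.1
A = 183.2425

183.2425


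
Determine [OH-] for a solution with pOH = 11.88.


[OH-] = 10^(-pOH)
[OH-] = 10^(-11.88)
[OH-] = 1.318e-12 M

1.318e-12 M


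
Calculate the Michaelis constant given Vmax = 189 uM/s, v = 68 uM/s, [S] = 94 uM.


Km = [S] * (Vmax - v) / v
Km = 94 * (189 - 68) / 68
Km = 167.2647 uM

167.2647 uM


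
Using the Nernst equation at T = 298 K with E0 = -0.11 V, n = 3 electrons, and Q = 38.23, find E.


E = E0 - (RT/nF) * ln(Q)
E = -0.11 - (8.314 * 298 / (3 * 96485)) * ln(38.23)
E = -0.1412 V

-0.1412 V


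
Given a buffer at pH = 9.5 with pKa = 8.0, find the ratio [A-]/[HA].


[A-]/[HA] = 10^(pH - pKa)
= 10^(9.5 - 8.0)
= 31.6228

31.6228


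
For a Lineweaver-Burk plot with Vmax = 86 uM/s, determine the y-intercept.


y-intercept = 1/Vmax
= 1/86
= 0.0116 s/uM

0.0116 s/uM


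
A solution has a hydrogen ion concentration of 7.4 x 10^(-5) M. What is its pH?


pH = -log10([H+])
pH = -log10(7.4 x 10^(-5))
pH = 4.1308

4.1308


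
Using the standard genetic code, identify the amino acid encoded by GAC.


Standard genetic code lookup.
Codon GAC -> Asp

Asp


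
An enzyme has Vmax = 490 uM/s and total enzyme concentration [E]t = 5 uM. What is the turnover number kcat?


kcat = Vmax / [E]t
kcat = 490 / 5
kcat = 98.0 s^-1

98.0 s^-1


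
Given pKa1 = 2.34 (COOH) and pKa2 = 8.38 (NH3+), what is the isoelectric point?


pI = (pKa1 + pKa2) / 2
pI = (2.34 + 8.38) / 2
pI = 5.36

5.36


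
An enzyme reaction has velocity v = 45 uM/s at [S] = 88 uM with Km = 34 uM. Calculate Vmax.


Vmax = v * (Km + [S]) / [S]
Vmax = 45 * (34 + 88) / 88
Vmax = 62.3864 uM/s

62.3864 uM/s


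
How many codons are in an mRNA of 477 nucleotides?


codons = nucleotides / 3
codons = 477 / 3 = 159

159


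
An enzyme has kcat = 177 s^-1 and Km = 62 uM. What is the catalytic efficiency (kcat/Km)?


Catalytic efficiency = kcat / Km
= 177 / 62
= 2.8548 uM^-1*s^-1

2.8548 uM^-1*s^-1


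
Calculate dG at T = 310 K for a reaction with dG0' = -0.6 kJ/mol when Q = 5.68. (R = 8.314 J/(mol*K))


dG = dG0' + RT * ln(Q) / 1000
dG = -0.6 + 8.314 * 310 * ln(5.68) / 1000
dG = 3.8767 kJ/mol

3.8767 kJ/mol


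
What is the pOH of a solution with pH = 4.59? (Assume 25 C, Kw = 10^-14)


pOH = 14 - pH
pOH = 14 - 4.59
pOH = 9.41

9.41


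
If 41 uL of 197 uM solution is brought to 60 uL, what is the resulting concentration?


C2 = C1 * V1 / V2
C2 = 197 * 41 / 60
C2 = 134.6167 uM

134.6167 uM


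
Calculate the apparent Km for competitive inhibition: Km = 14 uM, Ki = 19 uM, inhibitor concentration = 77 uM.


Km_app = Km * (1 + [I]/Ki)
Km_app = 14 * (1 + 77/19)
Km_app = 70.7368 uM

70.7368 uM


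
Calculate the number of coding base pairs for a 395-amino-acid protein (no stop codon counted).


Each amino acid = 1 codon = 3 bp
bp = 395 * 3 = 1185 bp

1185 bp


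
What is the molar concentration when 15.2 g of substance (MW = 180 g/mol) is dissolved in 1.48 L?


C = (mass / MW) / volume
C = (15.2 / 180) / 1.48
C = 0.0571 M

0.0571 M


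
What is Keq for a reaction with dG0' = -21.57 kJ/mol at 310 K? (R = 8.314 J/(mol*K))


Keq = exp(-dG0 * 1000 / (R * T))
Keq = exp(-(-21.57) * 1000 / (8.314 * 310))
Keq = 4311.7266

4311.7266


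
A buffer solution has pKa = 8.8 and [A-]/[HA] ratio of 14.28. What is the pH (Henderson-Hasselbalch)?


pH = pKa + log10([A-]/[HA])
pH = 8.8 + log10(14.28)
pH = 9.9547

9.9547


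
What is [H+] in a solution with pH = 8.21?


[H+] = 10^(-pH)
[H+] = 10^(-8.21)
[H+] = 6.166e-09 M

6.166e-09 M


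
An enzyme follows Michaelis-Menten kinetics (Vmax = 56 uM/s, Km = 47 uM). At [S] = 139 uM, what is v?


v = Vmax * [S] / (Km + [S])
v = 56 * 139 / (47 + 139)
v = 41.8495 uM/s

41.8495 uM/s


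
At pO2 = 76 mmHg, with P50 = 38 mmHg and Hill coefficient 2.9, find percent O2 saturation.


Y = pO2^n / (P50^n + pO2^n)
Y = 76^2.9 / (38^2.9 + 76^2.9)
Y = 88.19%

88.19%


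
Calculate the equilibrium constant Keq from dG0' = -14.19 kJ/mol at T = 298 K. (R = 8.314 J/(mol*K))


Keq = exp(-dG0 * 1000 / (R * T))
Keq = exp(-(-14.19) * 1000 / (8.314 * 298))
Keq = 307.1639

307.1639


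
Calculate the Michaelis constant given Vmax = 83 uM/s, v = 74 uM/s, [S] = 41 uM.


Km = [S] * (Vmax - v) / v
Km = 41 * (83 - 74) / 74
Km = 4.9865 uM

4.9865 uM


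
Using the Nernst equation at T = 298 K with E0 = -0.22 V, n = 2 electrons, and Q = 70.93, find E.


E = E0 - (RT/nF) * ln(Q)
E = -0.22 - (8.314 * 298 / (2 * 96485)) * ln(70.93)
E = -0.2747 V

-0.2747 V


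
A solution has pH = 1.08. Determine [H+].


[H+] = 10^(-pH)
[H+] = 10^(-1.08)
[H+] = 0.0832 M

0.0832 M


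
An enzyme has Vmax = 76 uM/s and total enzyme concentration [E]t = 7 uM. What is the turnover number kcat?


kcat = Vmax / [E]t
kcat = 76 / 7
kcat = 10.8571 s^-1

10.8571 s^-1


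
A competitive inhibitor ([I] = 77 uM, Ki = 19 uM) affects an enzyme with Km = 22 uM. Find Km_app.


Km_app = Km * (1 + [I]/Ki)
Km_app = 22 * (1 + 77/19)
Km_app = 111.1579 uM

111.1579 uM


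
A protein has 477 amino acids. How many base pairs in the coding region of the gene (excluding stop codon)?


Each amino acid = 1 codon = 3 bp
bp = 477 * 3 = 1431 bp

1431 bp


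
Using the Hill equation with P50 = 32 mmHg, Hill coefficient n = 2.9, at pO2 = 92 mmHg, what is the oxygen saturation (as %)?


Y = pO2^n / (P50^n + pO2^n)
Y = 92^2.9 / (32^2.9 + 92^2.9)
Y = 95.53%

95.53%


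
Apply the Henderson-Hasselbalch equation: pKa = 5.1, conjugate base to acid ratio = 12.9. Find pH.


pH = pKa + log10([A-]/[HA])
pH = 5.1 + log10(12.9)
pH = 6.2106

6.2106


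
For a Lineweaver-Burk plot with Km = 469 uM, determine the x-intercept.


x-intercept = -1/Km
= -1/469
= -0.0021 1/uM

-0.0021 1/uM


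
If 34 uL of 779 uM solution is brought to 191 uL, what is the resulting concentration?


C2 = C1 * V1 / V2
C2 = 779 * 34 / 191
C2 = 138.6702 uM

138.6702 uM


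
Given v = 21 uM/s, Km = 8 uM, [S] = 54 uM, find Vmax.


Vmax = v * (Km + [S]) / [S]
Vmax = 21 * (8 + 54) / 54
Vmax = 24.1111 uM/s

24.1111 uM/s


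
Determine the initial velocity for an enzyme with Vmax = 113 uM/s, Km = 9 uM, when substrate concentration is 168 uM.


v = Vmax * [S] / (Km + [S])
v = 113 * 168 / (9 + 168)
v = 107.2542 uM/s

107.2542 uM/s


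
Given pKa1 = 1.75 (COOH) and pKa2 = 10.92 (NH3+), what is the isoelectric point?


pI = (pKa1 + pKa2) / 2
pI = (1.75 + 10.92) / 2
pI = 6.335

6.335


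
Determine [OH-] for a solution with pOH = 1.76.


[OH-] = 10^(-pOH)
[OH-] = 10^(-1.76)
[OH-] = 0.0174 M

0.0174 M


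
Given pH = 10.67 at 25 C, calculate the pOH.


pOH = 14 - pH
pOH = 14 - 10.67
pOH = 3.33

3.33


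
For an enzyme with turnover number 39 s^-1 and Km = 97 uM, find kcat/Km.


Catalytic efficiency = kcat / Km
= 39 / 97
= 0.4021 uM^-1*s^-1

0.4021 uM^-1*s^-1


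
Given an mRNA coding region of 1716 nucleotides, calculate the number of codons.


codons = nucleotides / 3
codons = 1716 / 3 = 572

572


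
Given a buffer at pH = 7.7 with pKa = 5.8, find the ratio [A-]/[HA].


[A-]/[HA] = 10^(pH - pKa)
= 10^(7.7 - 5.8)
= 79.4328

79.4328


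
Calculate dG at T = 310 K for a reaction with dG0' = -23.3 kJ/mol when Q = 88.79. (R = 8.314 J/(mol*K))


dG = dG0' + RT * ln(Q) / 1000
dG = -23.3 + 8.314 * 310 * ln(88.79) / 1000
dG = -11.7373 kJ/mol

-11.7373 kJ/mol


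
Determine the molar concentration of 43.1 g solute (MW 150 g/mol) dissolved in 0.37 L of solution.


C = (mass / MW) / volume
C = (43.1 / 150) / 0.37
C = 0.7766 M

0.7766 M


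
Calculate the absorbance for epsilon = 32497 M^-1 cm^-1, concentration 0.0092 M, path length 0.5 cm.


A = epsilon * c * l
A = 32497 * 0.0092 * 0.5
A = 149.4862

149.4862


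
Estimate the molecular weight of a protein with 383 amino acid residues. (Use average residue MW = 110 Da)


MW = n_residues * 110 Da
MW = 383 * 110
MW = 42130 Da

42130 Da


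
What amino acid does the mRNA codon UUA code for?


Standard genetic code lookup.
Codon UUA -> Leu

Leu


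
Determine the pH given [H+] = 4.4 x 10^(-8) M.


pH = -log10([H+])
pH = -log10(4.4 x 10^(-8))
pH = 7.3565

7.3565


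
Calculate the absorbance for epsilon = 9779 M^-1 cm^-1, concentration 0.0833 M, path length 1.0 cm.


A = epsilon * c * l
A = 9779 * 0.0833 * 1.0
A = 814.5907

814.5907


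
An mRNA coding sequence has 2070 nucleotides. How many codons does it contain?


codons = nucleotides / 3
codons = 2070 / 3 = 690

690


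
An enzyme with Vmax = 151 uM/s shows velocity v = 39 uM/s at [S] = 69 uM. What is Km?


Km = [S] * (Vmax - v) / v
Km = 69 * (151 - 39) / 39
Km = 198.1538 uM

198.1538 uM


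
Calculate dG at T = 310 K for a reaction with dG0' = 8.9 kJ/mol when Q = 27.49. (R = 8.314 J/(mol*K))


dG = dG0' + RT * ln(Q) / 1000
dG = 8.9 + 8.314 * 310 * ln(27.49) / 1000
dG = 17.4408 kJ/mol

17.4408 kJ/mol


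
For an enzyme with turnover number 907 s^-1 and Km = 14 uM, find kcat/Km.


Catalytic efficiency = kcat / Km
= 907 / 14
= 64.7857 uM^-1*s^-1

64.7857 uM^-1*s^-1


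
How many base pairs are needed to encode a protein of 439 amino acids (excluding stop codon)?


Each amino acid = 1 codon = 3 bp
bp = 439 * 3 = 1317 bp

1317 bp


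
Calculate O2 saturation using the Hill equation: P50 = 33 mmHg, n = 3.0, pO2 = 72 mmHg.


Y = pO2^n / (P50^n + pO2^n)
Y = 72^3.0 / (33^3.0 + 72^3.0)
Y = 91.22%

91.22%


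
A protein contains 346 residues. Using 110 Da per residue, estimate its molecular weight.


MW = n_residues * 110 Da
MW = 346 * 110
MW = 38060 Da

38060 Da


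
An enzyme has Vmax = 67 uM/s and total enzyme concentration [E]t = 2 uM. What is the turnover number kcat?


kcat = Vmax / [E]t
kcat = 67 / 2
kcat = 33.5 s^-1

33.5 s^-1


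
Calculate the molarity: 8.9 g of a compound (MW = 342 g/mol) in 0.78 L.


C = (mass / MW) / volume
C = (8.9 / 342) / 0.78
C = 0.0334 M

0.0334 M


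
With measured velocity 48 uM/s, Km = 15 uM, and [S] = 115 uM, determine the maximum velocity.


Vmax = v * (Km + [S]) / [S]
Vmax = 48 * (15 + 115) / 115
Vmax = 54.2609 uM/s

54.2609 uM/s


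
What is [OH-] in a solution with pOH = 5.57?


[OH-] = 10^(-pOH)
[OH-] = 10^(-5.57)
[OH-] = 2.692e-06 M

2.692e-06 M


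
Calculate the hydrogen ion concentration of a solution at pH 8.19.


[H+] = 10^(-pH)
[H+] = 10^(-8.19)
[H+] = 6.457e-09 M

6.457e-09 M


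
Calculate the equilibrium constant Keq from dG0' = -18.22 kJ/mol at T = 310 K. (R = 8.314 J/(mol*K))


Keq = exp(-dG0 * 1000 / (R * T))
Keq = exp(-(-18.22) * 1000 / (8.314 * 310))
Keq = 1175.3297

1175.3297


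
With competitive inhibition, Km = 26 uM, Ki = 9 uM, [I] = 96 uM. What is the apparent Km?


Km_app = Km * (1 + [I]/Ki)
Km_app = 26 * (1 + 96/9)
Km_app = 303.3333 uM

303.3333 uM


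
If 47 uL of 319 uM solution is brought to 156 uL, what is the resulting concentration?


C2 = C1 * V1 / V2
C2 = 319 * 47 / 156
C2 = 96.109 uM

96.109 uM


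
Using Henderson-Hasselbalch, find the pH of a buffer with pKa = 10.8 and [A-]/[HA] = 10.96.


pH = pKa + log10([A-]/[HA])
pH = 10.8 + log10(10.96)
pH = 11.8398

11.8398


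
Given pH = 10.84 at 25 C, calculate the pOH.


pOH = 14 - pH
pOH = 14 - 10.84
pOH = 3.16

3.16


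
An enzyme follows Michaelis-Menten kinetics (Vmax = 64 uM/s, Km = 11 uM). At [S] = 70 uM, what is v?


v = Vmax * [S] / (Km + [S])
v = 64 * 70 / (11 + 70)
v = 55.3086 uM/s

55.3086 uM/s


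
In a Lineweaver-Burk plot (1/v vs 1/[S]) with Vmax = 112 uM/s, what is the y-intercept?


y-intercept = 1/Vmax
= 1/112
= 0.0089 s/uM

0.0089 s/uM


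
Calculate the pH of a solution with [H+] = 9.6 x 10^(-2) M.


pH = -log10([H+])
pH = -log10(9.6 x 10^(-2))
pH = 1.0177

1.0177


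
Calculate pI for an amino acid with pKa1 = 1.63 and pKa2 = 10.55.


pI = (pKa1 + pKa2) / 2
pI = (1.63 + 10.55) / 2
pI = 6.09

6.09


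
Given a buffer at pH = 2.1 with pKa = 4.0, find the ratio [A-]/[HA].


[A-]/[HA] = 10^(pH - pKa)
= 10^(2.1 - 4.0)
= 0.0126

0.0126


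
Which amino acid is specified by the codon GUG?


Standard genetic code lookup.
Codon GUG -> Val

Val


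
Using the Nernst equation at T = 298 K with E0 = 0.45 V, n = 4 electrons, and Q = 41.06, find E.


E = E0 - (RT/nF) * ln(Q)
E = 0.45 - (8.314 * 298 / (4 * 96485)) * ln(41.06)
E = 0.4262 V

0.4262 V


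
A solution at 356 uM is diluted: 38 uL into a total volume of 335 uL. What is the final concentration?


C2 = C1 * V1 / V2
C2 = 356 * 38 / 335
C2 = 40.3821 uM

40.3821 uM


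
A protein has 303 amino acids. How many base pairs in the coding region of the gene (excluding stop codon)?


Each amino acid = 1 codon = 3 bp
bp = 303 * 3 = 909 bp

909 bp


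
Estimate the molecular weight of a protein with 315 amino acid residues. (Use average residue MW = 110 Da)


MW = n_residues * 110 Da
MW = 315 * 110
MW = 34650 Da

34650 Da


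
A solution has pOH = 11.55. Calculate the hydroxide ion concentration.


[OH-] = 10^(-pOH)
[OH-] = 10^(-11.55)
[OH-] = 2.818e-12 M

2.818e-12 M


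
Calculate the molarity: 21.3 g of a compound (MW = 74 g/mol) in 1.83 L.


C = (mass / MW) / volume
C = (21.3 / 74) / 1.83
C = 0.1573 M

0.1573 M


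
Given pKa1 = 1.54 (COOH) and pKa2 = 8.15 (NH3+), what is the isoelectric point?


pI = (pKa1 + pKa2) / 2
pI = (1.54 + 8.15) / 2
pI = 4.845

4.845


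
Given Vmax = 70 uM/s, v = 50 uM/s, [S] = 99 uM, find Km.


Km = [S] * (Vmax - v) / v
Km = 99 * (70 - 50) / 50
Km = 39.6 uM

39.6 uM


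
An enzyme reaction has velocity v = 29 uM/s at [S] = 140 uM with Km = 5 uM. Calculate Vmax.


Vmax = v * (Km + [S]) / [S]
Vmax = 29 * (5 + 140) / 140
Vmax = 30.0357 uM/s

30.0357 uM/s


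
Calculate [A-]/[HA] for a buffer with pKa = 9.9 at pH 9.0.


[A-]/[HA] = 10^(pH - pKa)
= 10^(9.0 - 9.9)
= 0.1259

0.1259


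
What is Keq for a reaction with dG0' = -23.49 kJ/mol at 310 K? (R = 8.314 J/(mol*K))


Keq = exp(-dG0 * 1000 / (R * T))
Keq = exp(-(-23.49) * 1000 / (8.314 * 310))
Keq = 9081.9828

9081.9828


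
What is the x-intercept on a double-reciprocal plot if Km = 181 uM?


x-intercept = -1/Km
= -1/181
= -0.0055 1/uM

-0.0055 1/uM


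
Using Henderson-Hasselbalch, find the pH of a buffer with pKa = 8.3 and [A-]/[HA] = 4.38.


pH = pKa + log10([A-]/[HA])
pH = 8.3 + log10(4.38)
pH = 8.9415

8.9415


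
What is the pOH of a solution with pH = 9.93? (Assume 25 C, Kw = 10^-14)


pOH = 14 - pH
pOH = 14 - 9.93
pOH = 4.07

4.07


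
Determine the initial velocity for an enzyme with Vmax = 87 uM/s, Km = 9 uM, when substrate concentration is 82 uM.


v = Vmax * [S] / (Km + [S])
v = 87 * 82 / (9 + 82)
v = 78.3956 uM/s

78.3956 uM/s


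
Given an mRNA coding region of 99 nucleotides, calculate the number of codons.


codons = nucleotides / 3
codons = 99 / 3 = 33

33


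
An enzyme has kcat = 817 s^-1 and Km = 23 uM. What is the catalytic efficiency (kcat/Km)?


Catalytic efficiency = kcat / Km
= 817 / 23
= 35.5217 uM^-1*s^-1

35.5217 uM^-1*s^-1


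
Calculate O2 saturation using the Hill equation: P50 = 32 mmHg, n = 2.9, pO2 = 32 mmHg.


Y = pO2^n / (P50^n + pO2^n)
Y = 32^2.9 / (32^2.9 + 32^2.9)
Y = 50.0%

50.0%


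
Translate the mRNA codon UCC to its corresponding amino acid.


Standard genetic code lookup.
Codon UCC -> Ser

Ser


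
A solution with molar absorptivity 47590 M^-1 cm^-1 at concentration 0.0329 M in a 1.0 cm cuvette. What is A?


A = epsilon * c * l
A = 47590 * 0.0329 * 1.0
A = 1565.711

1565.711


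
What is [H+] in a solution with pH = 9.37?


[H+] = 10^(-pH)
[H+] = 10^(-9.37)
[H+] = 4.266e-10 M

4.266e-10 M


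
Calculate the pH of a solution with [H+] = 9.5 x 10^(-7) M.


pH = -log10([H+])
pH = -log10(9.5 x 10^(-7))
pH = 6.0223

6.0223


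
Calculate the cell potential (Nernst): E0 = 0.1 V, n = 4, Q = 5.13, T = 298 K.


E = E0 - (RT/nF) * ln(Q)
E = 0.1 - (8.314 * 298 / (4 * 96485)) * ln(5.13)
E = 0.0895 V

0.0895 V


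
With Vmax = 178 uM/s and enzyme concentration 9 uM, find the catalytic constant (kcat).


kcat = Vmax / [E]t
kcat = 178 / 9
kcat = 19.7778 s^-1

19.7778 s^-1


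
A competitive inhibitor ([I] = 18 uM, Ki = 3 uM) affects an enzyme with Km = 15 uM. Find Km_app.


Km_app = Km * (1 + [I]/Ki)
Km_app = 15 * (1 + 18/3)
Km_app = 105.0 uM

105.0 uM


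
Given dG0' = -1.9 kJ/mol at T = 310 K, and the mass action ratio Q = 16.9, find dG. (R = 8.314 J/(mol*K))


dG = dG0' + RT * ln(Q) / 1000
dG = -1.9 + 8.314 * 310 * ln(16.9) / 1000
dG = 5.3869 kJ/mol

5.3869 kJ/mol


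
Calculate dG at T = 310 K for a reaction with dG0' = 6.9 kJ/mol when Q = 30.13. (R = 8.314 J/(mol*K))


dG = dG0' + RT * ln(Q) / 1000
dG = 6.9 + 8.314 * 310 * ln(30.13) / 1000
dG = 15.6772 kJ/mol

15.6772 kJ/mol


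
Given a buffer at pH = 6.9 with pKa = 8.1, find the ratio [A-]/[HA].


[A-]/[HA] = 10^(pH - pKa)
= 10^(6.9 - 8.1)
= 0.0631

0.0631


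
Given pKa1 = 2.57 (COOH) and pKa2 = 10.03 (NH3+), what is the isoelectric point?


pI = (pKa1 + pKa2) / 2
pI = (2.57 + 10.03) / 2
pI = 6.3

6.3


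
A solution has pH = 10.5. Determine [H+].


[H+] = 10^(-pH)
[H+] = 10^(-10.5)
[H+] = 3.162e-11 M

3.162e-11 M


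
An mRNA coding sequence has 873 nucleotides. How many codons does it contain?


codons = nucleotides / 3
codons = 873 / 3 = 291

291


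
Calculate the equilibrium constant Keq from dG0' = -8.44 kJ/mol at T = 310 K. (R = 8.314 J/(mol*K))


Keq = exp(-dG0 * 1000 / (R * T))
Keq = exp(-(-8.44) * 1000 / (8.314 * 310))
Keq = 26.4351

26.4351


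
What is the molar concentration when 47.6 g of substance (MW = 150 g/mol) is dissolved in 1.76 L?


C = (mass / MW) / volume
C = (47.6 / 150) / 1.76
C = 0.1803 M

0.1803 M


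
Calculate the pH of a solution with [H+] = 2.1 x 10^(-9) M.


pH = -log10([H+])
pH = -log10(2.1 x 10^(-9))
pH = 8.6778

8.6778


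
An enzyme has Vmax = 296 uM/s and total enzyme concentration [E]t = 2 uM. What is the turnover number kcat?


kcat = Vmax / [E]t
kcat = 296 / 2
kcat = 148.0 s^-1

148.0 s^-1


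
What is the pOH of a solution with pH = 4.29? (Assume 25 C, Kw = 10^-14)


pOH = 14 - pH
pOH = 14 - 4.29
pOH = 9.71

9.71


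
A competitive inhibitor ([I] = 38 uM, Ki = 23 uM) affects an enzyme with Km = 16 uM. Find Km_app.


Km_app = Km * (1 + [I]/Ki)
Km_app = 16 * (1 + 38/23)
Km_app = 42.4348 uM

42.4348 uM


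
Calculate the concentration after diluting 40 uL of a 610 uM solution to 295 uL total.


C2 = C1 * V1 / V2
C2 = 610 * 40 / 295
C2 = 82.7119 uM

82.7119 uM


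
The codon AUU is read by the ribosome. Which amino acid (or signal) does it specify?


Standard genetic code lookup.
Codon AUU -> Ile

Ile


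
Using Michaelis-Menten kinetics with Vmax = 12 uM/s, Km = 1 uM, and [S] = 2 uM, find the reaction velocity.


v = Vmax * [S] / (Km + [S])
v = 12 * 2 / (1 + 2)
v = 8.0 uM/s

8.0 uM/s


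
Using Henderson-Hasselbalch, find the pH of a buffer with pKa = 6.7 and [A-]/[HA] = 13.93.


pH = pKa + log10([A-]/[HA])
pH = 6.7 + log10(13.93)
pH = 7.844

7.844


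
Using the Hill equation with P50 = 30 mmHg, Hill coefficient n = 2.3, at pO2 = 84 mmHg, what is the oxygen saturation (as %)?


Y = pO2^n / (P50^n + pO2^n)
Y = 84^2.3 / (30^2.3 + 84^2.3)
Y = 91.44%

91.44%


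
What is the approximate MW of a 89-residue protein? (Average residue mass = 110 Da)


MW = n_residues * 110 Da
MW = 89 * 110
MW = 9790 Da

9790 Da


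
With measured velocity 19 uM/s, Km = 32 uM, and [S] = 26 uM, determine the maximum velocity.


Vmax = v * (Km + [S]) / [S]
Vmax = 19 * (32 + 26) / 26
Vmax = 42.3846 uM/s

42.3846 uM/s


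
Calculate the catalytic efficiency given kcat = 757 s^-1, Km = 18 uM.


Catalytic efficiency = kcat / Km
= 757 / 18
= 42.0556 uM^-1*s^-1

42.0556 uM^-1*s^-1


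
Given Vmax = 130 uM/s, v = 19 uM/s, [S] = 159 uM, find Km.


Km = [S] * (Vmax - v) / v
Km = 159 * (130 - 19) / 19
Km = 928.8947 uM

928.8947 uM


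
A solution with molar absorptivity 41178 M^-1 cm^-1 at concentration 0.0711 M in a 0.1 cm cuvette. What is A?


A = epsilon * c * l
A = 41178 * 0.0711 * 0.1
A = 292.7756

292.7756


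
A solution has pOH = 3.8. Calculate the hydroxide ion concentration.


[OH-] = 10^(-pOH)
[OH-] = 10^(-3.8)
[OH-] = 1.585e-04 M

1.585e-04 M


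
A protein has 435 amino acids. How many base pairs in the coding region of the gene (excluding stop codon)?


Each amino acid = 1 codon = 3 bp
bp = 435 * 3 = 1305 bp

1305 bp


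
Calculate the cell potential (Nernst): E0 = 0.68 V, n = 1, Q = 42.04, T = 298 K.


E = E0 - (RT/nF) * ln(Q)
E = 0.68 - (8.314 * 298 / (1 * 96485)) * ln(42.04)
E = 0.584 V

0.584 V


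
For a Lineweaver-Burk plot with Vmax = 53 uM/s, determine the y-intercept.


y-intercept = 1/Vmax
= 1/53
= 0.0189 s/uM

0.0189 s/uM


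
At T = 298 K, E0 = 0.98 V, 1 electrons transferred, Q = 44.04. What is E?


E = E0 - (RT/nF) * ln(Q)
E = 0.98 - (8.314 * 298 / (1 * 96485)) * ln(44.04)
E = 0.8828 V

0.8828 V


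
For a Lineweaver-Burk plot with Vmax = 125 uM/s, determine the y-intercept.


y-intercept = 1/Vmax
= 1/125
= 0.008 s/uM

0.008 s/uM


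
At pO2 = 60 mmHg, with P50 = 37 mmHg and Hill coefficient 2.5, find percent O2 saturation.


Y = pO2^n / (P50^n + pO2^n)
Y = 60^2.5 / (37^2.5 + 60^2.5)
Y = 77.0%

77.0%


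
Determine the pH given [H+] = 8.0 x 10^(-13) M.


pH = -log10([H+])
pH = -log10(8.0 x 10^(-13))
pH = 12.0969

12.0969


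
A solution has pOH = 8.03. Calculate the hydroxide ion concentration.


[OH-] = 10^(-pOH)
[OH-] = 10^(-8.03)
[OH-] = 9.333e-09 M

9.333e-09 M


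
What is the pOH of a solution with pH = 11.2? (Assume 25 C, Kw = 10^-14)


pOH = 14 - pH
pOH = 14 - 11.2
pOH = 2.8

2.8


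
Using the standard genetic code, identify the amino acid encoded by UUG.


Standard genetic code lookup.
Codon UUG -> Leu

Leu


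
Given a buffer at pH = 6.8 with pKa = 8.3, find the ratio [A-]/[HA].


[A-]/[HA] = 10^(pH - pKa)
= 10^(6.8 - 8.3)
= 0.0316

0.0316


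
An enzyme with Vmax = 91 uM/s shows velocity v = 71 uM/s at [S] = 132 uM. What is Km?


Km = [S] * (Vmax - v) / v
Km = 132 * (91 - 71) / 71
Km = 37.1831 uM

37.1831 uM


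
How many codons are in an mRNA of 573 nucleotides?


codons = nucleotides / 3
codons = 573 / 3 = 191

191


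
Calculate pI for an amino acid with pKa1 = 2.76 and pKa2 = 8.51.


pI = (pKa1 + pKa2) / 2
pI = (2.76 + 8.51) / 2
pI = 5.635

5.635


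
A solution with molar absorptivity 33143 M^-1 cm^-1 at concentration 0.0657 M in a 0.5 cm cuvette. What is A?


A = epsilon * c * l
A = 33143 * 0.0657 * 0.5
A = 1088.7475

1088.7475


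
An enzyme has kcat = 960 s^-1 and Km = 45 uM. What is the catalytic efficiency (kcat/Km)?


Catalytic efficiency = kcat / Km
= 960 / 45
= 21.3333 uM^-1*s^-1

21.3333 uM^-1*s^-1


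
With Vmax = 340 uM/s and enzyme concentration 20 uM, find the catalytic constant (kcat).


kcat = Vmax / [E]t
kcat = 340 / 20
kcat = 17.0 s^-1

17.0 s^-1


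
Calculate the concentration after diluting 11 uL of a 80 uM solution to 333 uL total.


C2 = C1 * V1 / V2
C2 = 80 * 11 / 333
C2 = 2.6426 uM

2.6426 uM


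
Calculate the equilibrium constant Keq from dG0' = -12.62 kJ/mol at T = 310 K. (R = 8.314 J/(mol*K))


Keq = exp(-dG0 * 1000 / (R * T))
Keq = exp(-(-12.62) * 1000 / (8.314 * 310))
Keq = 133.8234

133.8234


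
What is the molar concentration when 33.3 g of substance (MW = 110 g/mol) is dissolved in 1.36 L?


C = (mass / MW) / volume
C = (33.3 / 110) / 1.36
C = 0.2226 M

0.2226 M


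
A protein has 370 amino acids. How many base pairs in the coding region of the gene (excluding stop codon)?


Each amino acid = 1 codon = 3 bp
bp = 370 * 3 = 1110 bp

1110 bp


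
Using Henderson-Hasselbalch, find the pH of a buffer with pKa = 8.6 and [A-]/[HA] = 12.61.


pH = pKa + log10([A-]/[HA])
pH = 8.6 + log10(12.61)
pH = 9.7007

9.7007


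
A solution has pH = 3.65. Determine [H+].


[H+] = 10^(-pH)
[H+] = 10^(-3.65)
[H+] = 2.239e-04 M

2.239e-04 M


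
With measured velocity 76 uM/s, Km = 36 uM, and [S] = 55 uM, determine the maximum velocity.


Vmax = v * (Km + [S]) / [S]
Vmax = 76 * (36 + 55) / 55
Vmax = 125.7455 uM/s

125.7455 uM/s


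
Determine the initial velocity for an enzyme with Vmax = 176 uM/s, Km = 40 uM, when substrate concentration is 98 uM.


v = Vmax * [S] / (Km + [S])
v = 176 * 98 / (40 + 98)
v = 124.9855 uM/s

124.9855 uM/s


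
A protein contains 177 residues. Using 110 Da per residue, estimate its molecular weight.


MW = n_residues * 110 Da
MW = 177 * 110
MW = 19470 Da

19470 Da


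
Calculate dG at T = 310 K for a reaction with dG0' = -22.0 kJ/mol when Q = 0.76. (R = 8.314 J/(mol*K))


dG = dG0' + RT * ln(Q) / 1000
dG = -22.0 + 8.314 * 310 * ln(0.76) / 1000
dG = -22.7073 kJ/mol

-22.7073 kJ/mol


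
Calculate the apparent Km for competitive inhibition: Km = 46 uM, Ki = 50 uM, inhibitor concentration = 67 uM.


Km_app = Km * (1 + [I]/Ki)
Km_app = 46 * (1 + 67/50)
Km_app = 107.64 uM

107.64 uM


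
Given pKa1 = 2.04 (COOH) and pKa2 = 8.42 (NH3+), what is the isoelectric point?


pI = (pKa1 + pKa2) / 2
pI = (2.04 + 8.42) / 2
pI = 5.23

5.23


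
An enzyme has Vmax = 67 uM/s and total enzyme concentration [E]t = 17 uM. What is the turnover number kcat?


kcat = Vmax / [E]t
kcat = 67 / 17
kcat = 3.9412 s^-1

3.9412 s^-1


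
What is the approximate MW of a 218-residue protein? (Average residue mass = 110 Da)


MW = n_residues * 110 Da
MW = 218 * 110
MW = 23980 Da

23980 Da


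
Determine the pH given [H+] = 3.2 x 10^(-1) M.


pH = -log10([H+])
pH = -log10(3.2 x 10^(-1))
pH = 0.4949

0.4949


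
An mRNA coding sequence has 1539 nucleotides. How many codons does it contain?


codons = nucleotides / 3
codons = 1539 / 3 = 513

513


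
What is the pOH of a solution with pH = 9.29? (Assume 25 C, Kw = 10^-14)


pOH = 14 - pH
pOH = 14 - 9.29
pOH = 4.71

4.71


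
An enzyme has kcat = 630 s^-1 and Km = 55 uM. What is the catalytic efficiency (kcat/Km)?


Catalytic efficiency = kcat / Km
= 630 / 55
= 11.4545 uM^-1*s^-1

11.4545 uM^-1*s^-1


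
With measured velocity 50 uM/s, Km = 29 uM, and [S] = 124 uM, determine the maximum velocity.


Vmax = v * (Km + [S]) / [S]
Vmax = 50 * (29 + 124) / 124
Vmax = 61.6935 uM/s

61.6935 uM/s


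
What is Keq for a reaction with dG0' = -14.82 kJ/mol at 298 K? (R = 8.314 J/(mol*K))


Keq = exp(-dG0 * 1000 / (R * T))
Keq = exp(-(-14.82) * 1000 / (8.314 * 298))
Keq = 396.0984

396.0984


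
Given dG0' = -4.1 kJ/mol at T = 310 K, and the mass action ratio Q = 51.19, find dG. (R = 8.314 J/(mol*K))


dG = dG0' + RT * ln(Q) / 1000
dG = -4.1 + 8.314 * 310 * ln(51.19) / 1000
dG = 6.0432 kJ/mol

6.0432 kJ/mol
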